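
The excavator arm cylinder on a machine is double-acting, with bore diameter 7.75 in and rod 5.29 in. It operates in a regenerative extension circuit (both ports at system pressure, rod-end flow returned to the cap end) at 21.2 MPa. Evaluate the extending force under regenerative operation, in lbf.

With equal pressure on both faces, forces on the annular region cancel; the net push is pressure × rod cross-section.
Rod cross-section A_rod = π/4 × (5.29 in)² = 21.98 in^2
F = P × A_rod

F ≈ 67600 lbf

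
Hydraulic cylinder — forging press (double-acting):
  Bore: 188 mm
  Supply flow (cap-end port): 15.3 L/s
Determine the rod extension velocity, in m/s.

v ≈ 0.551 m/s

Cap-side area A_cap = π/4 × (188 mm)² = 27760 mm^2
v = Q / A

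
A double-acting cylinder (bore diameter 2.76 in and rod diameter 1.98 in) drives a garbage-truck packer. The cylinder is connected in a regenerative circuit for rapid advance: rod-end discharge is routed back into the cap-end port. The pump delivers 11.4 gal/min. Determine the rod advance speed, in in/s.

v ≈ 14.3 in/s

In regeneration the rod-end outflow joins the pump flow into the cap end, so the net volume the pump must supply per unit advance equals the rod cross-section area.
Rod cross-section A_rod = π/4 × (1.98 in)² = 3.079 in^2
v = Q_pump / A_rod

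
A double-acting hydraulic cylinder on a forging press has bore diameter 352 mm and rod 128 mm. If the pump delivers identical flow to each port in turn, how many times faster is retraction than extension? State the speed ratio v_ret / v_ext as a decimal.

Cap-side area A_cap = π/4 × (352 mm)² = 97310 mm^2
Rod-side annular area A_ann = π/4 × (352² − 128²) = 84450 mm^2
For equal Q, v ∝ 1/A, so v_ret/v_ext = A_cap/A_ann.

v_ret/v_ext ≈ 1.15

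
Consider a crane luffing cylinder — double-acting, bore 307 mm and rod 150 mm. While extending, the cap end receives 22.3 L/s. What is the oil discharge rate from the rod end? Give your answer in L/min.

Cap-side area A_cap = π/4 × (307 mm)² = 74020 mm^2
Rod-side annular area A_ann = π/4 × (307² − 150²) = 56350 mm^2
Piston speed v = Q_in/A_cap; rod-end outflow Q_out = v × A_ann = Q_in × A_ann/A_cap.

Q_out ≈ 1020 L/min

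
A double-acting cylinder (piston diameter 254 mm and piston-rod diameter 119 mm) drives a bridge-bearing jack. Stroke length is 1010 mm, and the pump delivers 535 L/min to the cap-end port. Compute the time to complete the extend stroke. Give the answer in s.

t ≈ 5.74 s

Cap-side area A_cap = π/4 × (254 mm)² = 50670 mm^2
Swept volume V = A × L; t = V / Q = A·L / Q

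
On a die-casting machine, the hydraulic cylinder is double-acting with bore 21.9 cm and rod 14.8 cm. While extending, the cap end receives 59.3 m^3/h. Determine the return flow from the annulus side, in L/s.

Cap-side area A_cap = π/4 × (21.9 cm)² = 376.7 cm^2
Rod-side annular area A_ann = π/4 × (21.9² − 14.8²) = 204.7 cm^2
Piston speed v = Q_in/A_cap; rod-end outflow Q_out = v × A_ann = Q_in × A_ann/A_cap.

Q_out ≈ 8.95 L/s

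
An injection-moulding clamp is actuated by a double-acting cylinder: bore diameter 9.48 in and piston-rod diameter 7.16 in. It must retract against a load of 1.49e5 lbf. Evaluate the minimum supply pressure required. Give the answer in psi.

Rod-side annular area A_ann = π/4 × (9.48² − 7.16²) = 30.32 in^2
Retraction: pressure acts on the annular area.
P = F / A = 1.49e5 lbf / A

P ≈ 4910 psi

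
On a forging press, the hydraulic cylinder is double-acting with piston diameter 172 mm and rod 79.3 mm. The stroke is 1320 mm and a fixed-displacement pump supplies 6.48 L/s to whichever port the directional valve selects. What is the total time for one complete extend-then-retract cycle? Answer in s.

Cap-side area A_cap = π/4 × (172 mm)² = 23240 mm^2
Rod-side annular area A_ann = π/4 × (172² − 79.3²) = 18300 mm^2
t_ext = A_cap·L/Q = 4.733 s
t_ret = A_ann·L/Q = 3.727 s
t_cycle = t_ext + t_ret

t ≈ 8.46 s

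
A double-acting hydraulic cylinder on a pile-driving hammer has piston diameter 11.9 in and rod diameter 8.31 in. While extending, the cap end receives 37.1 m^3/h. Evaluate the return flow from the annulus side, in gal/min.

Q_out ≈ 83.7 gal/min

Cap-side area A_cap = π/4 × (11.9 in)² = 111.2 in^2
Rod-side annular area A_ann = π/4 × (11.9² − 8.31²) = 56.98 in^2
Piston speed v = Q_in/A_cap; rod-end outflow Q_out = v × A_ann = Q_in × A_ann/A_cap.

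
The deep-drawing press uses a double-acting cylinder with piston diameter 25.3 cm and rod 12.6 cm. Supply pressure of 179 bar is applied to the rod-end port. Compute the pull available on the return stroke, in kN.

Rod-side annular area A_ann = π/4 × (25.3² − 12.6²) = 378.0 cm^2
On retraction the pressure acts on the annular area (bore minus rod).
F = P × A_ann

F ≈ 677 kN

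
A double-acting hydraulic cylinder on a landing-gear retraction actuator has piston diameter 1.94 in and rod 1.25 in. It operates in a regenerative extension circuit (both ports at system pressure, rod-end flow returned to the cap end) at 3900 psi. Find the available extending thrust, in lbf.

F ≈ 4790 lbf

With equal pressure on both faces, forces on the annular region cancel; the net push is pressure × rod cross-section.
Rod cross-section A_rod = π/4 × (1.25 in)² = 1.227 in^2
F = P × A_rod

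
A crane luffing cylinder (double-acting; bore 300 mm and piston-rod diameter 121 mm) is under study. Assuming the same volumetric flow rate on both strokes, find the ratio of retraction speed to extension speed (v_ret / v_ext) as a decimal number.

v_ret/v_ext ≈ 1.19

Cap-side area A_cap = π/4 × (300 mm)² = 70690 mm^2
Rod-side annular area A_ann = π/4 × (300² − 121²) = 59190 mm^2
For equal Q, v ∝ 1/A, so v_ret/v_ext = A_cap/A_ann.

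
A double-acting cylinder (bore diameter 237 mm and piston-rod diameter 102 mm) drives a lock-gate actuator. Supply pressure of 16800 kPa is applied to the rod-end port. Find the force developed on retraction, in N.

F ≈ 6.04e5 N

Rod-side annular area A_ann = π/4 × (237² − 102²) = 35940 mm^2
On retraction the pressure acts on the annular area (bore minus rod).
F = P × A_ann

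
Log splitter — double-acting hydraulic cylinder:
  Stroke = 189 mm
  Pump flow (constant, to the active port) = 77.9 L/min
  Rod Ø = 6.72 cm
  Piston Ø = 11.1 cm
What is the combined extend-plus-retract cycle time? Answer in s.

Cap-side area A_cap = π/4 × (11.1 cm)² = 96.77 cm^2
Rod-side annular area A_ann = π/4 × (11.1² − 6.72²) = 61.30 cm^2
t_ext = A_cap·L/Q = 1.409 s
t_ret = A_ann·L/Q = 0.8924 s
t_cycle = t_ext + t_ret

t ≈ 2.30 s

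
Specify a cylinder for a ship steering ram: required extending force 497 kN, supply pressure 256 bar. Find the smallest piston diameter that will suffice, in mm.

D ≈ 157 mm

Extension force acts on the full piston face: F = P × (π/4)D².
D = √(4F / (πP)) = √(4 × 497 kN / (π × 256 bar))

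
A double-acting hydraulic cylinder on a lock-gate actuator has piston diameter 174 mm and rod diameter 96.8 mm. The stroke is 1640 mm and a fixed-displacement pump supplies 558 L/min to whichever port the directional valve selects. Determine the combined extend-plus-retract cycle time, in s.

Cap-side area A_cap = π/4 × (174 mm)² = 23780 mm^2
Rod-side annular area A_ann = π/4 × (174² − 96.8²) = 16420 mm^2
t_ext = A_cap·L/Q = 4.193 s
t_ret = A_ann·L/Q = 2.895 s
t_cycle = t_ext + t_ret

t ≈ 7.09 s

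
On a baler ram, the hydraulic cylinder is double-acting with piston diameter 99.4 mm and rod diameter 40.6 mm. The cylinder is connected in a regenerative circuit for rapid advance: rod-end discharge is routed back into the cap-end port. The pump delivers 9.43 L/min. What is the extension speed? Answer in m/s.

In regeneration the rod-end outflow joins the pump flow into the cap end, so the net volume the pump must supply per unit advance equals the rod cross-section area.
Rod cross-section A_rod = π/4 × (40.6 mm)² = 1295 mm^2
v = Q_pump / A_rod

v ≈ 0.121 m/s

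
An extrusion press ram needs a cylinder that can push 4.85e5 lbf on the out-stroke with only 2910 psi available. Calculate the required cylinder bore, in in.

Extension force acts on the full piston face: F = P × (π/4)D².
D = √(4F / (πP)) = √(4 × 4.85e5 lbf / (π × 2910 psi))

D ≈ 14.6 in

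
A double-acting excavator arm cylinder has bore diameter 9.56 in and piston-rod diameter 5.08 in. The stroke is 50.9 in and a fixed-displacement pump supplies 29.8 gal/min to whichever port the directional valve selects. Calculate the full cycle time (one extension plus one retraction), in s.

t ≈ 54.7 s

Cap-side area A_cap = π/4 × (9.56 in)² = 71.78 in^2
Rod-side annular area A_ann = π/4 × (9.56² − 5.08²) = 51.51 in^2
t_ext = A_cap·L/Q = 31.85 s
t_ret = A_ann·L/Q = 22.85 s
t_cycle = t_ext + t_ret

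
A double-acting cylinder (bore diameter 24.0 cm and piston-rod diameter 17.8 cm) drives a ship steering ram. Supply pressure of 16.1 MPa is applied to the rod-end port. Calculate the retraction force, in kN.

F ≈ 328 kN

Rod-side annular area A_ann = π/4 × (24.0² − 17.8²) = 203.5 cm^2
On retraction the pressure acts on the annular area (bore minus rod).
F = P × A_ann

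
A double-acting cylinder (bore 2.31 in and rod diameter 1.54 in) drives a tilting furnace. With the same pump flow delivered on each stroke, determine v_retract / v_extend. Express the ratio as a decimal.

v_ret/v_ext ≈ 1.80

Cap-side area A_cap = π/4 × (2.31 in)² = 4.191 in^2
Rod-side annular area A_ann = π/4 × (2.31² − 1.54²) = 2.328 in^2
For equal Q, v ∝ 1/A, so v_ret/v_ext = A_cap/A_ann.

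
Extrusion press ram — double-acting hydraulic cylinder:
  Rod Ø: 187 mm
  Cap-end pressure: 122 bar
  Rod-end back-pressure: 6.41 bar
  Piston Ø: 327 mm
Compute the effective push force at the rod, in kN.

F ≈ 988 kN

Cap-side area A_cap = π/4 × (327 mm)² = 83980 mm^2
Rod-side annular area A_ann = π/4 × (327² − 187²) = 56520 mm^2
Net thrust = P_cap·A_cap − P_rod·A_ann = 1025 kN − 36.23 kN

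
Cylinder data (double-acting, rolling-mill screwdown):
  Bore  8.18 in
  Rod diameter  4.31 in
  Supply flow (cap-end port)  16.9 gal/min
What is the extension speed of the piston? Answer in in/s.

v ≈ 1.24 in/s

Cap-side area A_cap = π/4 × (8.18 in)² = 52.55 in^2
v = Q / A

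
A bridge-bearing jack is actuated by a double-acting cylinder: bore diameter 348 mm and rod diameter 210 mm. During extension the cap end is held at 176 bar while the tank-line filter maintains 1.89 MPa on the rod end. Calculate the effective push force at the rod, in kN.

Cap-side area A_cap = π/4 × (348 mm)² = 95110 mm^2
Rod-side annular area A_ann = π/4 × (348² − 210²) = 60480 mm^2
Net thrust = P_cap·A_cap − P_rod·A_ann = 1674 kN − 114.3 kN

F ≈ 1560 kN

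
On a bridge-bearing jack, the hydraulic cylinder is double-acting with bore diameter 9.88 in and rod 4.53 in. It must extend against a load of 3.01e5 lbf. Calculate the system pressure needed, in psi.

P ≈ 3930 psi

Cap-side area A_cap = π/4 × (9.88 in)² = 76.67 in^2
P = F / A = 3.01e5 lbf / A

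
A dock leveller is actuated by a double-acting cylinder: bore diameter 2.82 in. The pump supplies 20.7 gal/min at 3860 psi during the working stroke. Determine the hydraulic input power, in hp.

W ≈ 46.6 hp

Hydraulic power = P × Q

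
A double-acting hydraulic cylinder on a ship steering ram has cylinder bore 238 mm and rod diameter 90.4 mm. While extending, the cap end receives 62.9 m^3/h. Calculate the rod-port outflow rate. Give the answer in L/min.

Cap-side area A_cap = π/4 × (238 mm)² = 44490 mm^2
Rod-side annular area A_ann = π/4 × (238² − 90.4²) = 38070 mm^2
Piston speed v = Q_in/A_cap; rod-end outflow Q_out = v × A_ann = Q_in × A_ann/A_cap.

Q_out ≈ 897 L/min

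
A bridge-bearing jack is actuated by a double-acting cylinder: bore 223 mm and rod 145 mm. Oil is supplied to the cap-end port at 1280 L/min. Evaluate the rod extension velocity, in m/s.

v ≈ 0.546 m/s

Cap-side area A_cap = π/4 × (223 mm)² = 39060 mm^2
v = Q / A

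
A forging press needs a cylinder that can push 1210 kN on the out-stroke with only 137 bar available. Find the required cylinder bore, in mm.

D ≈ 335 mm

Extension force acts on the full piston face: F = P × (π/4)D².
D = √(4F / (πP)) = √(4 × 1210 kN / (π × 137 bar))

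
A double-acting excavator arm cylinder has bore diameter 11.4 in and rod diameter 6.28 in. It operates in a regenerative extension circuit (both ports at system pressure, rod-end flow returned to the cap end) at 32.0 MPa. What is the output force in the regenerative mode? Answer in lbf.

F ≈ 1.44e5 lbf

With equal pressure on both faces, forces on the annular region cancel; the net push is pressure × rod cross-section.
Rod cross-section A_rod = π/4 × (6.28 in)² = 30.97 in^2
F = P × A_rod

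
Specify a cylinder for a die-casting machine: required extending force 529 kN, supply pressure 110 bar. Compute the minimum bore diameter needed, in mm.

Extension force acts on the full piston face: F = P × (π/4)D².
D = √(4F / (πP)) = √(4 × 529 kN / (π × 110 bar))

D ≈ 247 mm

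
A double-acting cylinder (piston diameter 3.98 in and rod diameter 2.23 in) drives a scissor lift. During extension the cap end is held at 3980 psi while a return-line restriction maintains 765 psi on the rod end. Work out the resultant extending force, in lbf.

Cap-side area A_cap = π/4 × (3.98 in)² = 12.44 in^2
Rod-side annular area A_ann = π/4 × (3.98² − 2.23²) = 8.535 in^2
Net thrust = P_cap·A_cap − P_rod·A_ann = 49520 lbf − 6530 lbf

F ≈ 43000 lbf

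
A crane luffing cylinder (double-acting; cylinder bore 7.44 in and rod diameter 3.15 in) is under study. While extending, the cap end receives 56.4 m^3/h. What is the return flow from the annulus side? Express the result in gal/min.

Cap-side area A_cap = π/4 × (7.44 in)² = 43.47 in^2
Rod-side annular area A_ann = π/4 × (7.44² − 3.15²) = 35.68 in^2
Piston speed v = Q_in/A_cap; rod-end outflow Q_out = v × A_ann = Q_in × A_ann/A_cap.

Q_out ≈ 204 gal/min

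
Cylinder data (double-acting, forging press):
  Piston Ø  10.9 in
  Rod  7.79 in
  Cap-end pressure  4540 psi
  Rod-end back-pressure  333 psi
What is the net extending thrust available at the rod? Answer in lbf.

Cap-side area A_cap = π/4 × (10.9 in)² = 93.31 in^2
Rod-side annular area A_ann = π/4 × (10.9² − 7.79²) = 45.65 in^2
Net thrust = P_cap·A_cap − P_rod·A_ann = 4.236e5 lbf − 15200 lbf

F ≈ 4.08e5 lbf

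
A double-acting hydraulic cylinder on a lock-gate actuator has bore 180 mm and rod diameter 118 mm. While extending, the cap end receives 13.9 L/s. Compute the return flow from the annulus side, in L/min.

Cap-side area A_cap = π/4 × (180 mm)² = 25450 mm^2
Rod-side annular area A_ann = π/4 × (180² − 118²) = 14510 mm^2
Piston speed v = Q_in/A_cap; rod-end outflow Q_out = v × A_ann = Q_in × A_ann/A_cap.

Q_out ≈ 476 L/min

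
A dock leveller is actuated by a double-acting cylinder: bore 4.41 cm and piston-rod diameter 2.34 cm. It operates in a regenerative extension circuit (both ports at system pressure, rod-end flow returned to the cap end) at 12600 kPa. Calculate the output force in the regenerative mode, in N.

F ≈ 5420 N

With equal pressure on both faces, forces on the annular region cancel; the net push is pressure × rod cross-section.
Rod cross-section A_rod = π/4 × (2.34 cm)² = 4.301 cm^2
F = P × A_rod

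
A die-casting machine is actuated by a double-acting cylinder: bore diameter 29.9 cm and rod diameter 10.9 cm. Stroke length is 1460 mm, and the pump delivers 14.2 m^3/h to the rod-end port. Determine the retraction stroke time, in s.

t ≈ 22.5 s

Rod-side annular area A_ann = π/4 × (29.9² − 10.9²) = 608.8 cm^2
Swept volume V = A × L; t = V / Q = A·L / Q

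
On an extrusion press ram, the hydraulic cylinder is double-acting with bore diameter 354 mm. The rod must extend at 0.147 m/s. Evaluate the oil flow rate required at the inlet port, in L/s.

Q ≈ 14.5 L/s

Cap-side area A_cap = π/4 × (354 mm)² = 98420 mm^2
Q = A × v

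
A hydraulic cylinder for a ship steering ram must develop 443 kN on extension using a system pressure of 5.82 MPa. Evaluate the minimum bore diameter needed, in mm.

D ≈ 311 mm

Extension force acts on the full piston face: F = P × (π/4)D².
D = √(4F / (πP)) = √(4 × 443 kN / (π × 5.82 MPa))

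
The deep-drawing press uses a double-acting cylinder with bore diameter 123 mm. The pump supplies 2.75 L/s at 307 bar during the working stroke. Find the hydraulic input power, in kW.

W ≈ 84.4 kW

Hydraulic power = P × Q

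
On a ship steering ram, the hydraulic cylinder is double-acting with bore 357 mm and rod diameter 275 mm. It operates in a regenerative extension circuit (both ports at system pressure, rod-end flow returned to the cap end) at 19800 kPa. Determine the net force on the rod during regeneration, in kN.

With equal pressure on both faces, forces on the annular region cancel; the net push is pressure × rod cross-section.
Rod cross-section A_rod = π/4 × (275 mm)² = 59400 mm^2
F = P × A_rod

F ≈ 1180 kN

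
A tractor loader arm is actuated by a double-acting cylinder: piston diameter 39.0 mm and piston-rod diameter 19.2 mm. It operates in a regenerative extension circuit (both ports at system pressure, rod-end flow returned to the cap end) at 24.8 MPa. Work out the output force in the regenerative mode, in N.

F ≈ 7180 N

With equal pressure on both faces, forces on the annular region cancel; the net push is pressure × rod cross-section.
Rod cross-section A_rod = π/4 × (19.2 mm)² = 289.5 mm^2
F = P × A_rod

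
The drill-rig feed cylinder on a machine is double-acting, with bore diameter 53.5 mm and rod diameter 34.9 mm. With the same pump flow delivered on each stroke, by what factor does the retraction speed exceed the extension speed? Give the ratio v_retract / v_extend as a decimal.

Cap-side area A_cap = π/4 × (53.5 mm)² = 2248 mm^2
Rod-side annular area A_ann = π/4 × (53.5² − 34.9²) = 1291 mm^2
For equal Q, v ∝ 1/A, so v_ret/v_ext = A_cap/A_ann.

v_ret/v_ext ≈ 1.74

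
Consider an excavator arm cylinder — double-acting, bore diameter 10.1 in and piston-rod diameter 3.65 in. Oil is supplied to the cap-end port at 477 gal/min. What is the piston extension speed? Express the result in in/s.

Cap-side area A_cap = π/4 × (10.1 in)² = 80.12 in^2
v = Q / A

v ≈ 22.9 in/s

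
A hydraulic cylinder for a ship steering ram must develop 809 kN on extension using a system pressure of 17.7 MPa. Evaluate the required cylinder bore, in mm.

Extension force acts on the full piston face: F = P × (π/4)D².
D = √(4F / (πP)) = √(4 × 809 kN / (π × 17.7 MPa))

D ≈ 241 mm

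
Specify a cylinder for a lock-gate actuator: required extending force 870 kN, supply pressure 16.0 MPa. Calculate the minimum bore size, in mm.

D ≈ 263 mm

Extension force acts on the full piston face: F = P × (π/4)D².
D = √(4F / (πP)) = √(4 × 870 kN / (π × 16.0 MPa))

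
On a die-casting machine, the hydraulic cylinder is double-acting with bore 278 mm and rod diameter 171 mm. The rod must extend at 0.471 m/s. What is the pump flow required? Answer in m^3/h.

Q ≈ 103 m^3/h

Cap-side area A_cap = π/4 × (278 mm)² = 60700 mm^2
Q = A × v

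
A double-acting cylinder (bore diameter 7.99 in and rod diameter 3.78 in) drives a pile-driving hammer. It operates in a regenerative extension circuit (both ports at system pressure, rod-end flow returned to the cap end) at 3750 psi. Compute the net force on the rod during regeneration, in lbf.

F ≈ 42100 lbf

With equal pressure on both faces, forces on the annular region cancel; the net push is pressure × rod cross-section.
Rod cross-section A_rod = π/4 × (3.78 in)² = 11.22 in^2
F = P × A_rod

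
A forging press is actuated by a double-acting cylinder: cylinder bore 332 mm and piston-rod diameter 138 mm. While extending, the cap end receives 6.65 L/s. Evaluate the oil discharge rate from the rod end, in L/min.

Cap-side area A_cap = π/4 × (332 mm)² = 86570 mm^2
Rod-side annular area A_ann = π/4 × (332² − 138²) = 71610 mm^2
Piston speed v = Q_in/A_cap; rod-end outflow Q_out = v × A_ann = Q_in × A_ann/A_cap.

Q_out ≈ 330 L/min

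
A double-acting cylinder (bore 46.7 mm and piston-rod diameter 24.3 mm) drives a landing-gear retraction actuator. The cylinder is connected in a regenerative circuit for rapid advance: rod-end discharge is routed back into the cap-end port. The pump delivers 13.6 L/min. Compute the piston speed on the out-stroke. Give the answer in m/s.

In regeneration the rod-end outflow joins the pump flow into the cap end, so the net volume the pump must supply per unit advance equals the rod cross-section area.
Rod cross-section A_rod = π/4 × (24.3 mm)² = 463.8 mm^2
v = Q_pump / A_rod

v ≈ 0.489 m/s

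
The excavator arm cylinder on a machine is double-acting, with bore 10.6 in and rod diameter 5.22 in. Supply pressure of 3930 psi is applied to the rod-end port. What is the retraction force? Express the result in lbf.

Rod-side annular area A_ann = π/4 × (10.6² − 5.22²) = 66.85 in^2
On retraction the pressure acts on the annular area (bore minus rod).
F = P × A_ann

F ≈ 2.63e5 lbf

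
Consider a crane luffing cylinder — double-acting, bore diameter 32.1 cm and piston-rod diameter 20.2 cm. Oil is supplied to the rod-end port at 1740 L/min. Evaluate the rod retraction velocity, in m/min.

v ≈ 35.6 m/min

Rod-side annular area A_ann = π/4 × (32.1² − 20.2²) = 488.8 cm^2
Flow into the rod-end port fills the annular volume.
v = Q / A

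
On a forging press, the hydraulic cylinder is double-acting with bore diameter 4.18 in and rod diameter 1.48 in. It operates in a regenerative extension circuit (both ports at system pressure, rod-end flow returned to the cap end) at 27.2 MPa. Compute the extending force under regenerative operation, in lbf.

F ≈ 6790 lbf

With equal pressure on both faces, forces on the annular region cancel; the net push is pressure × rod cross-section.
Rod cross-section A_rod = π/4 × (1.48 in)² = 1.720 in^2
F = P × A_rod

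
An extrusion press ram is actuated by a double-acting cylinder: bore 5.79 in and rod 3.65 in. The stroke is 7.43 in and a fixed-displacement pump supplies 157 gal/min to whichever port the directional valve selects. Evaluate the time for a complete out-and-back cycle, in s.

Cap-side area A_cap = π/4 × (5.79 in)² = 26.33 in^2
Rod-side annular area A_ann = π/4 × (5.79² − 3.65²) = 15.87 in^2
t_ext = A_cap·L/Q = 0.3236 s
t_ret = A_ann·L/Q = 0.1950 s
t_cycle = t_ext + t_ret

t ≈ 0.519 s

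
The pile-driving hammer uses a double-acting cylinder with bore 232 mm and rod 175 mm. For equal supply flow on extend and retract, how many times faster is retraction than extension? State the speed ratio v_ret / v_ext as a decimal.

Cap-side area A_cap = π/4 × (232 mm)² = 42270 mm^2
Rod-side annular area A_ann = π/4 × (232² − 175²) = 18220 mm^2
For equal Q, v ∝ 1/A, so v_ret/v_ext = A_cap/A_ann.

v_ret/v_ext ≈ 2.32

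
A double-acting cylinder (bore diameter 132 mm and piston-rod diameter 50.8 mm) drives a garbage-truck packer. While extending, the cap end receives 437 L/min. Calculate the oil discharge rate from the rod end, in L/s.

Q_out ≈ 6.20 L/s

Cap-side area A_cap = π/4 × (132 mm)² = 13680 mm^2
Rod-side annular area A_ann = π/4 × (132² − 50.8²) = 11660 mm^2
Piston speed v = Q_in/A_cap; rod-end outflow Q_out = v × A_ann = Q_in × A_ann/A_cap.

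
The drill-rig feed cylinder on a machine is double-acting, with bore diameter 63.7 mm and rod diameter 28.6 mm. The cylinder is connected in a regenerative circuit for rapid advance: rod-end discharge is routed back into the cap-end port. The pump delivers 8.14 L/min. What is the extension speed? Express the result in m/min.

v ≈ 12.7 m/min

In regeneration the rod-end outflow joins the pump flow into the cap end, so the net volume the pump must supply per unit advance equals the rod cross-section area.
Rod cross-section A_rod = π/4 × (28.6 mm)² = 642.4 mm^2
v = Q_pump / A_rod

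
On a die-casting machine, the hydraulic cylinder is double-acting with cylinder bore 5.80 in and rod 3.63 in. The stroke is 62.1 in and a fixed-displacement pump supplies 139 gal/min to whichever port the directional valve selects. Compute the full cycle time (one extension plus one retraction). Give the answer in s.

t ≈ 4.93 s

Cap-side area A_cap = π/4 × (5.80 in)² = 26.42 in^2
Rod-side annular area A_ann = π/4 × (5.80² − 3.63²) = 16.07 in^2
t_ext = A_cap·L/Q = 3.066 s
t_ret = A_ann·L/Q = 1.865 s
t_cycle = t_ext + t_ret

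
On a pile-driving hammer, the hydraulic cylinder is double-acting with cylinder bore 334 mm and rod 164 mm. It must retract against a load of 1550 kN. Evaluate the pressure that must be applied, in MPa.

P ≈ 23.3 MPa

Rod-side annular area A_ann = π/4 × (334² − 164²) = 66490 mm^2
Retraction: pressure acts on the annular area.
P = F / A = 1550 kN / A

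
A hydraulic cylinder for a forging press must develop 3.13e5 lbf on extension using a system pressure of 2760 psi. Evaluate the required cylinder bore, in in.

Extension force acts on the full piston face: F = P × (π/4)D².
D = √(4F / (πP)) = √(4 × 3.13e5 lbf / (π × 2760 psi))

D ≈ 12.0 in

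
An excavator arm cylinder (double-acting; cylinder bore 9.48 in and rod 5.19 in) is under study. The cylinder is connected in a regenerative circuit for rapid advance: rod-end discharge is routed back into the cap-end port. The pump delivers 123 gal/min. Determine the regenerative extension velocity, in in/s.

v ≈ 22.4 in/s

In regeneration the rod-end outflow joins the pump flow into the cap end, so the net volume the pump must supply per unit advance equals the rod cross-section area.
Rod cross-section A_rod = π/4 × (5.19 in)² = 21.16 in^2
v = Q_pump / A_rod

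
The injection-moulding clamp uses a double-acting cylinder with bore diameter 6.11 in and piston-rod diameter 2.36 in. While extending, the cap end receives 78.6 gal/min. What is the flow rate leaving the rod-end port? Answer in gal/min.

Q_out ≈ 66.9 gal/min

Cap-side area A_cap = π/4 × (6.11 in)² = 29.32 in^2
Rod-side annular area A_ann = π/4 × (6.11² − 2.36²) = 24.95 in^2
Piston speed v = Q_in/A_cap; rod-end outflow Q_out = v × A_ann = Q_in × A_ann/A_cap.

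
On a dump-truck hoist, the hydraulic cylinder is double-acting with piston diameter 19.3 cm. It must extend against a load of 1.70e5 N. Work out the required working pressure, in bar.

P ≈ 58.1 bar

Cap-side area A_cap = π/4 × (19.3 cm)² = 292.6 cm^2
P = F / A = 1.70e5 N / A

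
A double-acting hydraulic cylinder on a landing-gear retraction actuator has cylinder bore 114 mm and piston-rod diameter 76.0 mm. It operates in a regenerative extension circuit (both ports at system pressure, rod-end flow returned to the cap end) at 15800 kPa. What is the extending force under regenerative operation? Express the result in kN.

With equal pressure on both faces, forces on the annular region cancel; the net push is pressure × rod cross-section.
Rod cross-section A_rod = π/4 × (76.0 mm)² = 4536 mm^2
F = P × A_rod

F ≈ 71.7 kN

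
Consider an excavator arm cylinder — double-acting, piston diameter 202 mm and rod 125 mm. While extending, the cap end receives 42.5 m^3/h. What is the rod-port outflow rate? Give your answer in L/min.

Cap-side area A_cap = π/4 × (202 mm)² = 32050 mm^2
Rod-side annular area A_ann = π/4 × (202² − 125²) = 19780 mm^2
Piston speed v = Q_in/A_cap; rod-end outflow Q_out = v × A_ann = Q_in × A_ann/A_cap.

Q_out ≈ 437 L/min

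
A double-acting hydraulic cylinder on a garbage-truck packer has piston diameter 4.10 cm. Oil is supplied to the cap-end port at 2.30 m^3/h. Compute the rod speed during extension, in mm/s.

Cap-side area A_cap = π/4 × (4.10 cm)² = 13.20 cm^2
v = Q / A

v ≈ 484 mm/s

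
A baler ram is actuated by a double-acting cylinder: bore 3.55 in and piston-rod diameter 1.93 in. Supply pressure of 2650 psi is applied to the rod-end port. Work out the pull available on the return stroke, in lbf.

Rod-side annular area A_ann = π/4 × (3.55² − 1.93²) = 6.972 in^2
On retraction the pressure acts on the annular area (bore minus rod).
F = P × A_ann

F ≈ 18500 lbf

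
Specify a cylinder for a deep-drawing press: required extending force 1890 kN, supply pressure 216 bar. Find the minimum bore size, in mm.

D ≈ 334 mm

Extension force acts on the full piston face: F = P × (π/4)D².
D = √(4F / (πP)) = √(4 × 1890 kN / (π × 216 bar))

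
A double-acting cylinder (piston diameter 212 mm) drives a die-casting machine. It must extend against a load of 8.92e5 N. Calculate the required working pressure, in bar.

Cap-side area A_cap = π/4 × (212 mm)² = 35300 mm^2
P = F / A = 8.92e5 N / A

P ≈ 253 bar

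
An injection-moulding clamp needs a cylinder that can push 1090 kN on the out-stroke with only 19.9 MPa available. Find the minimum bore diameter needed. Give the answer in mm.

Extension force acts on the full piston face: F = P × (π/4)D².
D = √(4F / (πP)) = √(4 × 1090 kN / (π × 19.9 MPa))

D ≈ 264 mm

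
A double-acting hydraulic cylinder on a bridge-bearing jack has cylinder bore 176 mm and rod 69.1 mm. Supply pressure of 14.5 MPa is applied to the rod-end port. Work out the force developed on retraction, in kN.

Rod-side annular area A_ann = π/4 × (176² − 69.1²) = 20580 mm^2
On retraction the pressure acts on the annular area (bore minus rod).
F = P × A_ann

F ≈ 298 kN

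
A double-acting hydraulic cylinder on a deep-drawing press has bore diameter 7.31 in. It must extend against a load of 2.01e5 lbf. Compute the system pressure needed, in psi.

Cap-side area A_cap = π/4 × (7.31 in)² = 41.97 in^2
P = F / A = 2.01e5 lbf / A

P ≈ 4790 psi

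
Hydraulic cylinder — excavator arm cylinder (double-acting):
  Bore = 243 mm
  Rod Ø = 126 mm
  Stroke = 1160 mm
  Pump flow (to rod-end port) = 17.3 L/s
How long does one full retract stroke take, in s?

t ≈ 2.27 s

Rod-side annular area A_ann = π/4 × (243² − 126²) = 33910 mm^2
Swept volume V = A × L; t = V / Q = A·L / Q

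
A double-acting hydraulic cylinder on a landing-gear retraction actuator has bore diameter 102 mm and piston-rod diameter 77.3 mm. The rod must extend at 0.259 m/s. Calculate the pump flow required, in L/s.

Q ≈ 2.12 L/s

Cap-side area A_cap = π/4 × (102 mm)² = 8171 mm^2
Q = A × v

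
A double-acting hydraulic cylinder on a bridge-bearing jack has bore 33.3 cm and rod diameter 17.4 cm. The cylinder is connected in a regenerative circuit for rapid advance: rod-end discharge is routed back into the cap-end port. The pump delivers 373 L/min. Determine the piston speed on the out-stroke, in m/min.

v ≈ 15.7 m/min

In regeneration the rod-end outflow joins the pump flow into the cap end, so the net volume the pump must supply per unit advance equals the rod cross-section area.
Rod cross-section A_rod = π/4 × (17.4 cm)² = 237.8 cm^2
v = Q_pump / A_rod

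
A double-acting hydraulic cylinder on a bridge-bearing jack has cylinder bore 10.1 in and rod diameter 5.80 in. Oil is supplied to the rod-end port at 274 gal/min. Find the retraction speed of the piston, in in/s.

Rod-side annular area A_ann = π/4 × (10.1² − 5.80²) = 53.70 in^2
Flow into the rod-end port fills the annular volume.
v = Q / A

v ≈ 19.6 in/s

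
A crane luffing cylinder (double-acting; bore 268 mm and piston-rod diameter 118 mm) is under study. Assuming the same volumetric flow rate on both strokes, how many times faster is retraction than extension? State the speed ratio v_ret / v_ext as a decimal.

v_ret/v_ext ≈ 1.24

Cap-side area A_cap = π/4 × (268 mm)² = 56410 mm^2
Rod-side annular area A_ann = π/4 × (268² − 118²) = 45470 mm^2
For equal Q, v ∝ 1/A, so v_ret/v_ext = A_cap/A_ann.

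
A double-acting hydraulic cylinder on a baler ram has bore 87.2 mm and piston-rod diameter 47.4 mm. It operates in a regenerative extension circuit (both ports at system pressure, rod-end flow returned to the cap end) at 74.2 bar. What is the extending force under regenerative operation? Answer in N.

F ≈ 13100 N

With equal pressure on both faces, forces on the annular region cancel; the net push is pressure × rod cross-section.
Rod cross-section A_rod = π/4 × (47.4 mm)² = 1765 mm^2
F = P × A_rod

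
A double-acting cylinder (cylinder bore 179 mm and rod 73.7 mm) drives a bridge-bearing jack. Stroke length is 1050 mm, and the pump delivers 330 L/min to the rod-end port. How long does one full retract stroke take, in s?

t ≈ 3.99 s

Rod-side annular area A_ann = π/4 × (179² − 73.7²) = 20900 mm^2
Swept volume V = A × L; t = V / Q = A·L / Q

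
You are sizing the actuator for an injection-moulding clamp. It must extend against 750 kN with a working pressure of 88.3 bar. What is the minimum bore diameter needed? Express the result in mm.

D ≈ 329 mm

Extension force acts on the full piston face: F = P × (π/4)D².
D = √(4F / (πP)) = √(4 × 750 kN / (π × 88.3 bar))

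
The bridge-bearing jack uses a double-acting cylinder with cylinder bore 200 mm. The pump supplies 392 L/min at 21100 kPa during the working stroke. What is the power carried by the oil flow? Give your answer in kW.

W ≈ 138 kW

Hydraulic power = P × Q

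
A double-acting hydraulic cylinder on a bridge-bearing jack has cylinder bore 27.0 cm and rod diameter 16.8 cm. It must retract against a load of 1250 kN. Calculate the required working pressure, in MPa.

Rod-side annular area A_ann = π/4 × (27.0² − 16.8²) = 350.9 cm^2
Retraction: pressure acts on the annular area.
P = F / A = 1250 kN / A

P ≈ 35.6 MPa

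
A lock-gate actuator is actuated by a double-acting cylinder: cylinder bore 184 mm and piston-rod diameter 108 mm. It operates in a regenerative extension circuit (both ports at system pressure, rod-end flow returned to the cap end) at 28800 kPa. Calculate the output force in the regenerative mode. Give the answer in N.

F ≈ 2.64e5 N

With equal pressure on both faces, forces on the annular region cancel; the net push is pressure × rod cross-section.
Rod cross-section A_rod = π/4 × (108 mm)² = 9161 mm^2
F = P × A_rod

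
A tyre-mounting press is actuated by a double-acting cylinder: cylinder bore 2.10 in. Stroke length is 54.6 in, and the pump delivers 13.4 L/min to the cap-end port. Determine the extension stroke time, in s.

Cap-side area A_cap = π/4 × (2.10 in)² = 3.464 in^2
Swept volume V = A × L; t = V / Q = A·L / Q

t ≈ 13.9 s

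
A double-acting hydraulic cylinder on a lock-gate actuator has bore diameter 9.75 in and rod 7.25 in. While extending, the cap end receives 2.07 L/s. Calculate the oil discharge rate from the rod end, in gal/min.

Q_out ≈ 14.7 gal/min

Cap-side area A_cap = π/4 × (9.75 in)² = 74.66 in^2
Rod-side annular area A_ann = π/4 × (9.75² − 7.25²) = 33.38 in^2
Piston speed v = Q_in/A_cap; rod-end outflow Q_out = v × A_ann = Q_in × A_ann/A_cap.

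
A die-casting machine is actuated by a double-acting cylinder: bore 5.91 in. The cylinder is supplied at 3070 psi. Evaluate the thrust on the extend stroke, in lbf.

Cap-side area A_cap = π/4 × (5.91 in)² = 27.43 in^2
F = P × A_cap = 3070 psi × A_cap

F ≈ 84200 lbf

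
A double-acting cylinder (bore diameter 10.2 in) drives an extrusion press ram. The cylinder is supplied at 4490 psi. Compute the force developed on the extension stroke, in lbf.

F ≈ 3.67e5 lbf

Cap-side area A_cap = π/4 × (10.2 in)² = 81.71 in^2
F = P × A_cap = 4490 psi × A_cap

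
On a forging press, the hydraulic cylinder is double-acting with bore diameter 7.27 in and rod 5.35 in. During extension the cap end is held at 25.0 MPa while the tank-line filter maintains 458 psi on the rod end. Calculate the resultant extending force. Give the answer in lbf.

F ≈ 1.42e5 lbf

Cap-side area A_cap = π/4 × (7.27 in)² = 41.51 in^2
Rod-side annular area A_ann = π/4 × (7.27² − 5.35²) = 19.03 in^2
Net thrust = P_cap·A_cap − P_rod·A_ann = 1.505e5 lbf − 8716 lbf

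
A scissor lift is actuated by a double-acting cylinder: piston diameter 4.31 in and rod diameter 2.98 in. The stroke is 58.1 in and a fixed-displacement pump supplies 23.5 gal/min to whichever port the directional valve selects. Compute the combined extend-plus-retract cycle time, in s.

t ≈ 14.3 s

Cap-side area A_cap = π/4 × (4.31 in)² = 14.59 in^2
Rod-side annular area A_ann = π/4 × (4.31² − 2.98²) = 7.615 in^2
t_ext = A_cap·L/Q = 9.369 s
t_ret = A_ann·L/Q = 4.890 s
t_cycle = t_ext + t_ret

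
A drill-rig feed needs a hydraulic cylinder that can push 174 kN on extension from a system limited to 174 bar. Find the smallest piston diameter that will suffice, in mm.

Extension force acts on the full piston face: F = P × (π/4)D².
D = √(4F / (πP)) = √(4 × 174 kN / (π × 174 bar))

D ≈ 113 mm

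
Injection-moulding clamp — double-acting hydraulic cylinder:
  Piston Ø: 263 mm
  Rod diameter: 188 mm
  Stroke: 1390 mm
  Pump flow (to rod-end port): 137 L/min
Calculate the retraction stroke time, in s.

Rod-side annular area A_ann = π/4 × (263² − 188²) = 26570 mm^2
Swept volume V = A × L; t = V / Q = A·L / Q

t ≈ 16.2 s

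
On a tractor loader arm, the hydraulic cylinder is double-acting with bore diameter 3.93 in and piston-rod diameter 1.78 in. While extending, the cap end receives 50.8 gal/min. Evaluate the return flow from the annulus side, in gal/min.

Q_out ≈ 40.4 gal/min

Cap-side area A_cap = π/4 × (3.93 in)² = 12.13 in^2
Rod-side annular area A_ann = π/4 × (3.93² − 1.78²) = 9.642 in^2
Piston speed v = Q_in/A_cap; rod-end outflow Q_out = v × A_ann = Q_in × A_ann/A_cap.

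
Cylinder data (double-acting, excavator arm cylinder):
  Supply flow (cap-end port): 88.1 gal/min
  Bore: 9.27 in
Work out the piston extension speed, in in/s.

Cap-side area A_cap = π/4 × (9.27 in)² = 67.49 in^2
v = Q / A

v ≈ 5.03 in/s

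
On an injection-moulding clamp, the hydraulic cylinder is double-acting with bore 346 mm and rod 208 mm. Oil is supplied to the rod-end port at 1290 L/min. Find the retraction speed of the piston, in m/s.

v ≈ 0.358 m/s

Rod-side annular area A_ann = π/4 × (346² − 208²) = 60050 mm^2
Flow into the rod-end port fills the annular volume.
v = Q / A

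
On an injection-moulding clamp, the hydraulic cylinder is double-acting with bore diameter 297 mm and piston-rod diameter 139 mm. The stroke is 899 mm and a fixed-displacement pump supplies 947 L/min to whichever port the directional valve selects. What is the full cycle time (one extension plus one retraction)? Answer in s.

Cap-side area A_cap = π/4 × (297 mm)² = 69280 mm^2
Rod-side annular area A_ann = π/4 × (297² − 139²) = 54100 mm^2
t_ext = A_cap·L/Q = 3.946 s
t_ret = A_ann·L/Q = 3.082 s
t_cycle = t_ext + t_ret

t ≈ 7.03 s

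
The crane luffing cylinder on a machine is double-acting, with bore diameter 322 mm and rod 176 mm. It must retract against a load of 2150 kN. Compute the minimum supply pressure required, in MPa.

P ≈ 37.7 MPa

Rod-side annular area A_ann = π/4 × (322² − 176²) = 57100 mm^2
Retraction: pressure acts on the annular area.
P = F / A = 2150 kN / A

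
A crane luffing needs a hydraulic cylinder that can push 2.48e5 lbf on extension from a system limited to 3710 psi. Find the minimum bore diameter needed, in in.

Extension force acts on the full piston face: F = P × (π/4)D².
D = √(4F / (πP)) = √(4 × 2.48e5 lbf / (π × 3710 psi))

D ≈ 9.23 in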